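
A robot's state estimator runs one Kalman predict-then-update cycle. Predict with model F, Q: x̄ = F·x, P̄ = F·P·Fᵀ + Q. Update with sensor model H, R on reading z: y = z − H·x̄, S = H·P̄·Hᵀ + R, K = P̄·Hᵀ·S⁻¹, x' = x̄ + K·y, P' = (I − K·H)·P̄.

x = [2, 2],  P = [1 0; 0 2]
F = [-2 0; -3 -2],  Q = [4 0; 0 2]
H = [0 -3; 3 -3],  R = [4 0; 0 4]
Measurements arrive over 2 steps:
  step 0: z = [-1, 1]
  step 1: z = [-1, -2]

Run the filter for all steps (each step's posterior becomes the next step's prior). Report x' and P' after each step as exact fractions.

step 0: x̄ = F·x = [-4, -10]
step 0: P̄ = F·P·Fᵀ + Q = [8 6; 6 19]
step 0: y = z − H·x̄ = [-31, -17]
step 0: S = H·P̄·Hᵀ + R = [175 117; 117 139]
step 0: K = P̄·Hᵀ·S⁻¹ = [-801/2659 789/2659; -840/2659 -39/2659]
step 0: x' = x̄ + K·y = [782/2659, 113/2659]
step 0: P' = (I − K·H)·P̄ = [2120/2659 1068/2659; 1068/2659 1120/2659]
step 1: x̄ = F·x = [-1564/2659, -2572/2659]
step 1: P̄ = F·P·Fᵀ + Q = [19116/2659 16992/2659; 16992/2659 41694/2659]
step 1: y = z − H·x̄ = [-10375/2659, -8342/2659]
step 1: S = H·P̄·Hᵀ + R = [385882/2659 222318/2659; 222318/2659 252070/2659]
step 1: K = P̄·Hᵀ·S⁻¹ = [-670653/2249153 648351/2249153; -707706/2249153 -37053/2249153]
step 1: x' = x̄ + K·y = [-740201/2249153, 702040/2249153]
step 1: P' = (I − K·H)·P̄ = [1758672/2249153 894204/2249153; 894204/2249153 943608/2249153]

step 0: x' = [782/2659, 113/2659], P' = [2120/2659 1068/2659; 1068/2659 1120/2659]
step 1: x' = [-740201/2249153, 702040/2249153], P' = [1758672/2249153 894204/2249153; 894204/2249153 943608/2249153]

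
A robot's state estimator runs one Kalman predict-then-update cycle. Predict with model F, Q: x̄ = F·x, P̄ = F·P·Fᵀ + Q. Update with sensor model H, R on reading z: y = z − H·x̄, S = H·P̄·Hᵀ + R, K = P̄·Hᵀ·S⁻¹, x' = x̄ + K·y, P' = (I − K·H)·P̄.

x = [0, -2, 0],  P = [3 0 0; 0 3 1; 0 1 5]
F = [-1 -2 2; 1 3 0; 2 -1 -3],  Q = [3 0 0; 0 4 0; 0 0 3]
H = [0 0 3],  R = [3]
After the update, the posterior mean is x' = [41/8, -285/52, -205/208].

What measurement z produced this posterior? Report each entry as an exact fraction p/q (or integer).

x̄ = F·x = [4, -6, 2]
P̄ = F·P·Fᵀ + Q = [30 -15 -26; -15 34 -12; -26 -12 69]
S = H·P̄·Hᵀ + R = [624]
K = P̄·Hᵀ·S⁻¹ = [-1/8; -3/52; 69/208]
x' − x̄ = [9/8, 27/52, -621/208] = K·y
y = (KᵀK)⁻¹·Kᵀ·(x' − x̄) = [-9]
z = y + H·x̄ = [-9] + [6] = [-3]

z = [-3]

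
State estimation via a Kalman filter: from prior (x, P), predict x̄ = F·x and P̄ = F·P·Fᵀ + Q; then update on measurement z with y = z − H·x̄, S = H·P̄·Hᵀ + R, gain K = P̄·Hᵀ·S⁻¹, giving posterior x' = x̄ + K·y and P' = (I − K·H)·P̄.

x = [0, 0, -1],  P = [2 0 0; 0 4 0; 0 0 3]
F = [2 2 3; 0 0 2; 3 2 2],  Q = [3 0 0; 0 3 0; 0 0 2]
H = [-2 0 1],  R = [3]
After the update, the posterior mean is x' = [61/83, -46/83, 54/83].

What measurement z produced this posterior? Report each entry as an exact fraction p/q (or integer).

x̄ = F·x = [-3, -2, -2]
P̄ = F·P·Fᵀ + Q = [54 18 46; 18 15 12; 46 12 48]
S = H·P̄·Hᵀ + R = [83]
K = P̄·Hᵀ·S⁻¹ = [-62/83; -24/83; -44/83]
x' − x̄ = [310/83, 120/83, 220/83] = K·y
y = (KᵀK)⁻¹·Kᵀ·(x' − x̄) = [-5]
z = y + H·x̄ = [-5] + [4] = [-1]

z = [-1]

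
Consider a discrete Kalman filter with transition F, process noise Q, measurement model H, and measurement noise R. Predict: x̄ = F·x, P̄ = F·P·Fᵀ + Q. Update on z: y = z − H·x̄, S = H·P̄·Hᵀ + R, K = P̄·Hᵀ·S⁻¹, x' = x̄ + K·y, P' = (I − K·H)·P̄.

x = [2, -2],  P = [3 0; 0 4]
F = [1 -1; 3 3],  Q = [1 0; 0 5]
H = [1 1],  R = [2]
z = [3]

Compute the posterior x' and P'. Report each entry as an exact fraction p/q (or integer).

x' = [283/72, -65/72]
P' = [551/72 -541/72; -541/72 671/72]

x̄ = F·x = [4, 0]
P̄ = F·P·Fᵀ + Q = [8 -3; -3 68]
y = z − H·x̄ = [-1]
S = H·P̄·Hᵀ + R = [72]
K = P̄·Hᵀ·S⁻¹ = [5/72; 65/72]
x' = x̄ + K·y = [283/72, -65/72]
P' = (I − K·H)·P̄ = [551/72 -541/72; -541/72 671/72]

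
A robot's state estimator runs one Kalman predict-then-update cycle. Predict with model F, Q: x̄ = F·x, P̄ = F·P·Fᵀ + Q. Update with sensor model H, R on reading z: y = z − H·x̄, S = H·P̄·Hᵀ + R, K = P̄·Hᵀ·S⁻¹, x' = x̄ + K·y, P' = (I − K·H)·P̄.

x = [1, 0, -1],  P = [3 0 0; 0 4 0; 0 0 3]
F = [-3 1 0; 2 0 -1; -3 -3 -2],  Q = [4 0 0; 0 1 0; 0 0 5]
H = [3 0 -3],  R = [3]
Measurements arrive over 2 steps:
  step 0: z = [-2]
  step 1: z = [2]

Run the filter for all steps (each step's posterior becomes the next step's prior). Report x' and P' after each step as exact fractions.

step 0: x' = [-43/16, 93/32, -129/64], P' = [485/16 -531/32 1935/64; -531/32 997/64 -2121/128; 1935/64 -2121/128 7805/256]
step 1: x' = [175372/22159, -65785/22159, 160156/22159], P' = [8188037/22159 -2324910/22159 8184780/22159; -2324910/22159 696542/22159 -4648987/44318; 8184780/22159 -4648987/44318 8188888/22159]

step 0: x̄ = F·x = [-3, 3, -1]
step 0: P̄ = F·P·Fᵀ + Q = [35 -18 15; -18 16 -12; 15 -12 80]
step 0: y = z − H·x̄ = [4]
step 0: S = H·P̄·Hᵀ + R = [768]
step 0: K = P̄·Hᵀ·S⁻¹ = [5/64; -3/128; -65/256]
step 0: x' = x̄ + K·y = [-43/16, 93/32, -129/64]
step 0: P' = (I − K·H)·P̄ = [485/16 -531/32 1935/64; -531/32 997/64 -2121/128; 1935/64 -2121/128 7805/256]
step 1: x̄ = F·x = [351/32, -215/64, 27/8]
step 1: P̄ = F·P·Fᵀ + Q = [25085/64 -13797/128 5457/16; -13797/128 8141/256 -3241/32; 5457/16 -3241/32 1621/4]
step 1: y = z − H·x̄ = [-665/32]
step 1: S = H·P̄·Hᵀ + R = [66477/64]
step 1: K = P̄·Hᵀ·S⁻¹ = [3257/22159; -833/44318; -4108/22159]
step 1: x' = x̄ + K·y = [175372/22159, -65785/22159, 160156/22159]
step 1: P' = (I − K·H)·P̄ = [8188037/22159 -2324910/22159 8184780/22159; -2324910/22159 696542/22159 -4648987/44318; 8184780/22159 -4648987/44318 8188888/22159]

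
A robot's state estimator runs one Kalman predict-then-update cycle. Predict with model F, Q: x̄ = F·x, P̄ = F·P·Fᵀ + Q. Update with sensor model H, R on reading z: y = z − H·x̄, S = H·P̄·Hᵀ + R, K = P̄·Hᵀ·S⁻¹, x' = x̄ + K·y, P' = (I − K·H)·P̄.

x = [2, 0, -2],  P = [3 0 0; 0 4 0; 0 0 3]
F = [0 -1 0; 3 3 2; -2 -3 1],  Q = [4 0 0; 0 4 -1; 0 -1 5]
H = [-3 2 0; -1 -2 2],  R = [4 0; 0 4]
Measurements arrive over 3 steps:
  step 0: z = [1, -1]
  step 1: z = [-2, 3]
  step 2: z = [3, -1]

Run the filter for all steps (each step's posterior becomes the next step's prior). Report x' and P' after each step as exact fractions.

step 0: x' = [-349/442, -371/442, -3325/1768], P' = [1580/663 2114/663 2783/663; 2114/663 6847/1326 4280/663; 2783/663 4280/663 24227/2652]
step 1: x' = [-99810768/248200487, -819077647/496400974, -186290521/496400974], P' = [286715628/248200487 331818368/248200487 411785354/248200487; 331818368/248200487 587380096/248200487 648384282/248200487; 411785354/248200487 648384282/248200487 956770830/248200487]
step 2: x' = [804456730125/2547343420678, 9876506379709/5094686841356, 1177184666071/727812405908], P' = [1446730854080/1273671710339 1660100062878/1273671710339 294507243600/181953101477; 1660100062878/1273671710339 2940207870646/1273671710339 462541901179/181953101477; 294507243600/181953101477 462541901179/181953101477 97989187143/25993300211]

step 0: x̄ = F·x = [0, 2, -6]
step 0: P̄ = F·P·Fᵀ + Q = [8 -12 12; -12 79 -49; 12 -49 56]
step 0: y = z − H·x̄ = [-3, 15]
step 0: S = H·P̄·Hᵀ + R = [536 -608; -608 848]
step 0: K = P̄·Hᵀ·S⁻¹ = [-128/663 -121/1326; 505/2652 -401/2652; 211/2652 1541/5304]
step 0: x' = x̄ + K·y = [-349/442, -371/442, -3325/1768]
step 0: P' = (I − K·H)·P̄ = [1580/663 2114/663 2783/663; 2114/663 6847/1326 4280/663; 2783/663 4280/663 24227/2652]
step 1: x̄ = F·x = [371/442, -7645/884, 3919/1768]
step 1: P̄ = F·P·Fᵀ + Q = [12151/1326 -50345/1326 20437/1326; -50345/1326 389437/1326 -76174/663; 20437/1326 -76174/663 140237/2652]
step 1: y = z − H·x̄ = [3937/221, -15815/884]
step 1: S = H·P̄·Hᵀ + R = [2276551/1326 -2454689/1326; -2454689/1326 2791333/1326]
step 1: K = P̄·Hᵀ·S⁻¹ = [-49127537/248200487 -31695414/248200487; 44826272/248200487 -52452499/248200487; 30706251/496400974 102493871/496400974]
step 1: x' = x̄ + K·y = [-99810768/248200487, -819077647/496400974, -186290521/496400974]
step 1: P' = (I − K·H)·P̄ = [286715628/248200487 331818368/248200487 411785354/248200487; 331818368/248200487 587380096/248200487 648384282/248200487; 411785354/248200487 648384282/248200487 956770830/248200487]
step 2: x̄ = F·x = [819077647/496400974, -3428678591/496400974, 1335092746/248200487]
step 2: P̄ = F·P·Fᵀ + Q = [1580182044/248200487 -4054363956/248200487 1777392742/248200487; -4054363956/248200487 31381513040/248200487 -12675587179/248200487; 1777392742/248200487 -12675587179/248200487 7075429949/248200487]
step 2: y = z − H·x̄ = [10803793045/496400974, -11875051493/496400974]
step 2: S = H·P̄·Hᵀ + R = [189392859976/248200487 -198369667020/248200487; -198369667020/248200487 234478426588/248200487]
step 2: K = P̄·Hᵀ·S⁻¹ = [-36428301303/181953101477 -160957392359/1273671710339; 64293968047/363906202954 -266232296916/1273671710339; 2968719397/51986600422 38064393511/181953101477]
step 2: x' = x̄ + K·y = [804456730125/2547343420678, 9876506379709/5094686841356, 1177184666071/727812405908]
step 2: P' = (I − K·H)·P̄ = [1446730854080/1273671710339 1660100062878/1273671710339 294507243600/181953101477; 1660100062878/1273671710339 2940207870646/1273671710339 462541901179/181953101477; 294507243600/181953101477 462541901179/181953101477 97989187143/25993300211]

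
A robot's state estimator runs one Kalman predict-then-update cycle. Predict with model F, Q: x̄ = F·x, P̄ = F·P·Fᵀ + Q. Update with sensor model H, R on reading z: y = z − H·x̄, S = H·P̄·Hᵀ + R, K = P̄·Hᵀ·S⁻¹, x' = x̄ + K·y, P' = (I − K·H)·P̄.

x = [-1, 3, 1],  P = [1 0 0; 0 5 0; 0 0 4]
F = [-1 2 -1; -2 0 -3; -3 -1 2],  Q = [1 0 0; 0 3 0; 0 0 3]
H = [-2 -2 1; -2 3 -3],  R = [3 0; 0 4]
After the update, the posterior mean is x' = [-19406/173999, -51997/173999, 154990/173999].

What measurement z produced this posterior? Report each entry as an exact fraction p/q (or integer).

z = [2, -3]

x̄ = F·x = [6, -1, 2]
P̄ = F·P·Fᵀ + Q = [26 14 -15; 14 43 -18; -15 -18 33]
S = H·P̄·Hᵀ + R = [556 -503; -503 768]
K = P̄·Hᵀ·S⁻¹ = [-55355/173999 -28325/173999; -23411/173999 19784/173999; 14163/173999 -18591/173999]
x' − x̄ = [-1063400/173999, 122002/173999, -193008/173999] = K·y
y = (KᵀK)⁻¹·Kᵀ·(x' − x̄) = [10, 18]
z = y + H·x̄ = [10, 18] + [-8, -21] = [2, -3]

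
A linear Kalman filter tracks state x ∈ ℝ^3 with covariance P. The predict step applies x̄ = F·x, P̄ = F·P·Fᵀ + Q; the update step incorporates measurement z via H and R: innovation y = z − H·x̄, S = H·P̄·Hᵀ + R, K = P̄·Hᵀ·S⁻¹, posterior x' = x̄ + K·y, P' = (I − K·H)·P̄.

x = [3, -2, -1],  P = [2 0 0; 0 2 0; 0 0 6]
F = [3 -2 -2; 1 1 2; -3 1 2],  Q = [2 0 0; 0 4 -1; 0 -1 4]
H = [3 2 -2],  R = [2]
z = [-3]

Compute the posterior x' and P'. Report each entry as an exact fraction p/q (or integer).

x̄ = F·x = [15, -1, -13]
P̄ = F·P·Fᵀ + Q = [52 -22 -46; -22 32 19; -46 19 48]
y = z − H·x̄ = [-72]
S = H·P̄·Hᵀ + R = [926]
K = P̄·Hᵀ·S⁻¹ = [102/463; -20/463; -98/463]
x' = x̄ + K·y = [-399/463, 977/463, 1037/463]
P' = (I − K·H)·P̄ = [3268/463 -6106/463 -1306/463; -6106/463 14016/463 4877/463; -1306/463 4877/463 3016/463]

x' = [-399/463, 977/463, 1037/463]
P' = [3268/463 -6106/463 -1306/463; -6106/463 14016/463 4877/463; -1306/463 4877/463 3016/463]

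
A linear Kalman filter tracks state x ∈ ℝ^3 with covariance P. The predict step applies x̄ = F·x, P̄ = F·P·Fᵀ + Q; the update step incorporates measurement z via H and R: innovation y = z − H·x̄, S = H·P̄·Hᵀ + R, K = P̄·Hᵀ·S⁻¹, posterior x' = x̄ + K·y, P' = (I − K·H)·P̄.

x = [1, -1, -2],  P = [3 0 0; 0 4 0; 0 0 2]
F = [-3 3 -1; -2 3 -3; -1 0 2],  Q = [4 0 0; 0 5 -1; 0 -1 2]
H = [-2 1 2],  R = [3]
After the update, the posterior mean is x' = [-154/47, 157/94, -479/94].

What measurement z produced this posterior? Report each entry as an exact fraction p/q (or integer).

x̄ = F·x = [-4, 1, -5]
P̄ = F·P·Fᵀ + Q = [69 60 5; 60 71 -7; 5 -7 13]
S = H·P̄·Hᵀ + R = [94]
K = P̄·Hᵀ·S⁻¹ = [-34/47; -63/94; 9/94]
x' − x̄ = [34/47, 63/94, -9/94] = K·y
y = (KᵀK)⁻¹·Kᵀ·(x' − x̄) = [-1]
z = y + H·x̄ = [-1] + [-1] = [-2]

z = [-2]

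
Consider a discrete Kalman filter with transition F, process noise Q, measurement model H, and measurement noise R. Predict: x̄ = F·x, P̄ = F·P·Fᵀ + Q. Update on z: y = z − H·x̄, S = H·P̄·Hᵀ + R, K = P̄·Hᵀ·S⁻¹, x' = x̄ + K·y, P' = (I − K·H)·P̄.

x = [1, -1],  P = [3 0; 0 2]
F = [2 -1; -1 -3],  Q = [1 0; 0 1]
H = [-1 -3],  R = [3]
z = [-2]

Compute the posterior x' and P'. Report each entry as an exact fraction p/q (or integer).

x̄ = F·x = [3, 2]
P̄ = F·P·Fᵀ + Q = [15 0; 0 22]
y = z − H·x̄ = [7]
S = H·P̄·Hᵀ + R = [216]
K = P̄·Hᵀ·S⁻¹ = [-5/72; -11/36]
x' = x̄ + K·y = [181/72, -5/36]
P' = (I − K·H)·P̄ = [335/24 -55/12; -55/12 11/6]

x' = [181/72, -5/36]
P' = [335/24 -55/12; -55/12 11/6]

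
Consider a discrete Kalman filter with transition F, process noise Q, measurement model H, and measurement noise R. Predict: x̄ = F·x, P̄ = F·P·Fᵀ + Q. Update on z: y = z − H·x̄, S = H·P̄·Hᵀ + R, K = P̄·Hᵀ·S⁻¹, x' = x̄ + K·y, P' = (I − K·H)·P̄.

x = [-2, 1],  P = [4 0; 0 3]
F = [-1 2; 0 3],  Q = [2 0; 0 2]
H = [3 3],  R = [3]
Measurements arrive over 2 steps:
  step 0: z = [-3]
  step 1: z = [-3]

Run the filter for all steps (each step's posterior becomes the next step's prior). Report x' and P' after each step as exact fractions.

step 0: x' = [68/125, -189/125], P' = [306/125 -288/125; -288/125 623/250]
step 1: x' = [-34/571, -66753/69091], P' = [664/571 -570/571; -570/571 80543/69091]

step 0: x̄ = F·x = [4, 3]
step 0: P̄ = F·P·Fᵀ + Q = [18 18; 18 29]
step 0: y = z − H·x̄ = [-24]
step 0: S = H·P̄·Hᵀ + R = [750]
step 0: K = P̄·Hᵀ·S⁻¹ = [18/125; 47/250]
step 0: x' = x̄ + K·y = [68/125, -189/125]
step 0: P' = (I − K·H)·P̄ = [306/125 -288/125; -288/125 623/250]
step 1: x̄ = F·x = [-446/125, -567/125]
step 1: P̄ = F·P·Fᵀ + Q = [2954/125 2733/125; 2733/125 6107/250]
step 1: y = z − H·x̄ = [2664/125]
step 1: S = H·P̄·Hᵀ + R = [207273/250]
step 1: K = P̄·Hᵀ·S⁻¹ = [94/571; 11573/69091]
step 1: x' = x̄ + K·y = [-34/571, -66753/69091]
step 1: P' = (I − K·H)·P̄ = [664/571 -570/571; -570/571 80543/69091]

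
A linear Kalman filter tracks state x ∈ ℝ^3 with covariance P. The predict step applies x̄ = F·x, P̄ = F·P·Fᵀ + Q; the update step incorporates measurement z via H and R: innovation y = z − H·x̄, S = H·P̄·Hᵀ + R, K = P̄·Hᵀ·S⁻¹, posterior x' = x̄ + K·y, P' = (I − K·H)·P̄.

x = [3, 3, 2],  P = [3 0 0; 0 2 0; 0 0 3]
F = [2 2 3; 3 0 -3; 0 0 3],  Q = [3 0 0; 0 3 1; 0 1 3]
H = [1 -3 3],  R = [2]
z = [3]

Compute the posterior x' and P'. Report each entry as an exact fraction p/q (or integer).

x̄ = F·x = [18, 3, 6]
P̄ = F·P·Fᵀ + Q = [50 -9 27; -9 57 -26; 27 -26 30]
y = z − H·x̄ = [-24]
S = H·P̄·Hᵀ + R = [1519]
K = P̄·Hᵀ·S⁻¹ = [158/1519; -258/1519; 195/1519]
x' = x̄ + K·y = [23550/1519, 10749/1519, 4434/1519]
P' = (I − K·H)·P̄ = [50986/1519 27093/1519 10203/1519; 27093/1519 20019/1519 10816/1519; 10203/1519 10816/1519 7545/1519]

x' = [23550/1519, 10749/1519, 4434/1519]
P' = [50986/1519 27093/1519 10203/1519; 27093/1519 20019/1519 10816/1519; 10203/1519 10816/1519 7545/1519]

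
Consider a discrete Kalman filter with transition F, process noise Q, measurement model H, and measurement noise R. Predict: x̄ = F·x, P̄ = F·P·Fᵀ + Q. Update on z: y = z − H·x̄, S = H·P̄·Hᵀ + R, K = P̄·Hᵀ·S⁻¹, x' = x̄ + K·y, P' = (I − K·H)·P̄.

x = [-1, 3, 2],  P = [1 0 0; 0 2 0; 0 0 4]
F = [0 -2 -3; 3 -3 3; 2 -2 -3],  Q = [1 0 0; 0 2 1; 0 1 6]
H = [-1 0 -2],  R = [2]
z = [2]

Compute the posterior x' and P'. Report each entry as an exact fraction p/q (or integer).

x' = [-214/439, -4838/439, -370/439]
P' = [2066/439 -2822/439 -900/439; -2822/439 25171/439 1353/439; -900/439 1353/439 602/439]

x̄ = F·x = [-12, -6, -14]
P̄ = F·P·Fᵀ + Q = [45 -24 44; -24 65 -17; 44 -17 54]
y = z − H·x̄ = [-38]
S = H·P̄·Hᵀ + R = [439]
K = P̄·Hᵀ·S⁻¹ = [-133/439; 58/439; -152/439]
x' = x̄ + K·y = [-214/439, -4838/439, -370/439]
P' = (I − K·H)·P̄ = [2066/439 -2822/439 -900/439; -2822/439 25171/439 1353/439; -900/439 1353/439 602/439]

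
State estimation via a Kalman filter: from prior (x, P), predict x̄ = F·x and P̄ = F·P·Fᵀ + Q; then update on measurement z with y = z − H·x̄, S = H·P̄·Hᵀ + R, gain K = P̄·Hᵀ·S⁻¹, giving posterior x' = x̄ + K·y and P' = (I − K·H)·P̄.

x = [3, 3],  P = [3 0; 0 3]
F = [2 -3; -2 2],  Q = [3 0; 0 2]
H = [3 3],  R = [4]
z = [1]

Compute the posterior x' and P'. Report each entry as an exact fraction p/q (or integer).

x' = [33/19, -30/19]
P' = [474/19 -462/19; -462/19 458/19]

x̄ = F·x = [-3, 0]
P̄ = F·P·Fᵀ + Q = [42 -30; -30 26]
y = z − H·x̄ = [10]
S = H·P̄·Hᵀ + R = [76]
K = P̄·Hᵀ·S⁻¹ = [9/19; -3/19]
x' = x̄ + K·y = [33/19, -30/19]
P' = (I − K·H)·P̄ = [474/19 -462/19; -462/19 458/19]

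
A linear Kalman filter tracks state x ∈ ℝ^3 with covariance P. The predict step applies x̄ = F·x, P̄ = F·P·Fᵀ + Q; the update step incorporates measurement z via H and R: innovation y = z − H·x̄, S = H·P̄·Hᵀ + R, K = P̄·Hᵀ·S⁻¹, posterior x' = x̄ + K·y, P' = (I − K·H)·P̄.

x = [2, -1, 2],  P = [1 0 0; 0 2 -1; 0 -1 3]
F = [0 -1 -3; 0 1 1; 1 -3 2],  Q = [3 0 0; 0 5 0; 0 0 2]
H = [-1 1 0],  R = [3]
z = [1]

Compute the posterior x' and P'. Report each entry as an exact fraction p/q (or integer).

x̄ = F·x = [-5, 1, 9]
P̄ = F·P·Fᵀ + Q = [26 -7 -19; -7 8 1; -19 1 45]
y = z − H·x̄ = [-5]
S = H·P̄·Hᵀ + R = [51]
K = P̄·Hᵀ·S⁻¹ = [-11/17; 5/17; 20/51]
x' = x̄ + K·y = [-30/17, -8/17, 359/51]
P' = (I − K·H)·P̄ = [79/17 46/17 -103/17; 46/17 61/17 -83/17; -103/17 -83/17 1895/51]

x' = [-30/17, -8/17, 359/51]
P' = [79/17 46/17 -103/17; 46/17 61/17 -83/17; -103/17 -83/17 1895/51]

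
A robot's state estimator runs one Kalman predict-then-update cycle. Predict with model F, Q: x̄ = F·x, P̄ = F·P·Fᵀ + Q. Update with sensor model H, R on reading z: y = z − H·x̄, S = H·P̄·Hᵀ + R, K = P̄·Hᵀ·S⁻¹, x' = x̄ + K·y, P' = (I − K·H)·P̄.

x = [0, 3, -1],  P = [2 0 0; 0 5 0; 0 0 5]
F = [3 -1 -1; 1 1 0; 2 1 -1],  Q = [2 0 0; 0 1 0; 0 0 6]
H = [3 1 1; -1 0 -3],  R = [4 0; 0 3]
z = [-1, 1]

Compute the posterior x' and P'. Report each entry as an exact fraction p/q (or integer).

x̄ = F·x = [-2, 3, 4]
P̄ = F·P·Fᵀ + Q = [30 1 12; 1 8 9; 12 9 24]
y = z − H·x̄ = [-2, 11]
S = H·P̄·Hᵀ + R = [402 -310; -310 321]
K = P̄·Hᵀ·S⁻¹ = [12603/32942 2699/16471; -1130/16471 -2528/16471; -3891/32942 -6189/16471]
x' = x̄ + K·y = [-15856/16471, 23865/16471, 1696/16471]
P' = (I − K·H)·P̄ = [46419/32942 -33987/16471 -20871/32942; -33987/16471 83584/16471 13857/16471; -20871/32942 13857/16471 19335/32942]

x' = [-15856/16471, 23865/16471, 1696/16471]
P' = [46419/32942 -33987/16471 -20871/32942; -33987/16471 83584/16471 13857/16471; -20871/32942 13857/16471 19335/32942]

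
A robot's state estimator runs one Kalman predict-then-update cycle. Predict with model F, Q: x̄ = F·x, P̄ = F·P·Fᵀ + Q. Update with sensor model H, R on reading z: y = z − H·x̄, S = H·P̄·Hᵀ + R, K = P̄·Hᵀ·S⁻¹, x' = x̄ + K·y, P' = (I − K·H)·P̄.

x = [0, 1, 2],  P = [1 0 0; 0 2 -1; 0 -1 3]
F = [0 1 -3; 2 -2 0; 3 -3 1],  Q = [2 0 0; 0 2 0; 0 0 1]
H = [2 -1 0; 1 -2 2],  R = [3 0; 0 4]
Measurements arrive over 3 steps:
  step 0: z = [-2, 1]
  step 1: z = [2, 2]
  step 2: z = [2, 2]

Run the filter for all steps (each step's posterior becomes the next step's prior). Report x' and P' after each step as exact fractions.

step 0: x̄ = F·x = [-5, -2, -1]
step 0: P̄ = F·P·Fᵀ + Q = [37 -10 -25; -10 14 20; -25 20 37]
step 0: y = z − H·x̄ = [6, 4]
step 0: S = H·P̄·Hᵀ + R = [205 12; 12 25]
step 0: K = P̄·Hᵀ·S⁻¹ = [2016/4981 427/4981; -874/4981 818/4981; -1858/4981 2685/4981]
step 0: x' = x̄ + K·y = [-653/293, -702/293, -317/293]
step 0: P' = (I − K·H)·P̄ = [11964/4981 17880/4981 12752/4981; 17880/4981 38382/4981 31078/4981; 12752/4981 31078/4981 30072/4981]
step 1: x̄ = F·x = [249/293, 98/293, -170/293]
step 1: P̄ = F·P·Fᵀ + Q = [132524/4981 4056/293 44290/4981; 4056/293 4018/293 2992/293; 44290/4981 2992/293 56371/4981]
step 1: y = z − H·x̄ = [186/293, 873/293]
step 1: S = H·P̄·Hᵀ + R = [337537/4981 132332/4981; 132332/4981 145596/4981]
step 1: K = P̄·Hᵀ·S⁻¹ = [880384/1587647 107072/1587647; 282318/1587647 114895/1587647; -91708/1587647 686414/1587647]
step 1: x' = x̄ + K·y = [2227131/1587647, 1052573/1587647, 1065808/1587647]
step 1: P' = (I − K·H)·P̄ = [5792644/1587647 8944136/1587647 6261958/1587647; 8944136/1587647 17041318/1587647 12799040/1587647; 6261958/1587647 12799040/1587647 11040889/1587647]
step 2: x̄ = F·x = [-2144851/1587647, 2349116/1587647, 4589482/1587647]
step 2: P̄ = F·P·Fᵀ + Q = [42790373/1587647 23028128/1587647 14218565/1587647; 23028128/1587647 22958054/1587647 16599976/1587647; 14218565/1587647 16599976/1587647 17917254/1587647]
step 2: y = z − H·x̄ = [9814112/1587647, 839413/1587647]
step 2: S = H·P̄·Hᵀ + R = [106769975/1587647 40030522/1587647; 40030522/1587647 44604133/1587647]
step 2: K = P̄·Hᵀ·S⁻¹ = [160388940/284332679 3124111/53792669; 55561258/284332679 3002504/53792669; -13195920/284332679 22565433/53792669]
step 2: x' = x̄ + K·y = [4312417084/1990328753, 5407849852/1990328753, 5623969237/1990328753]
step 2: P' = (I − K·H)·P̄ = [7576039000/1990328753 11783910260/1990328753 8227074974/1990328753; 11783910260/1990328753 22401034102/1990328753 16731264268/1990328753; 8227074974/1990328753 16731264268/1990328753 14287568823/1990328753]

step 0: x' = [-653/293, -702/293, -317/293], P' = [11964/4981 17880/4981 12752/4981; 17880/4981 38382/4981 31078/4981; 12752/4981 31078/4981 30072/4981]
step 1: x' = [2227131/1587647, 1052573/1587647, 1065808/1587647], P' = [5792644/1587647 8944136/1587647 6261958/1587647; 8944136/1587647 17041318/1587647 12799040/1587647; 6261958/1587647 12799040/1587647 11040889/1587647]
step 2: x' = [4312417084/1990328753, 5407849852/1990328753, 5623969237/1990328753], P' = [7576039000/1990328753 11783910260/1990328753 8227074974/1990328753; 11783910260/1990328753 22401034102/1990328753 16731264268/1990328753; 8227074974/1990328753 16731264268/1990328753 14287568823/1990328753]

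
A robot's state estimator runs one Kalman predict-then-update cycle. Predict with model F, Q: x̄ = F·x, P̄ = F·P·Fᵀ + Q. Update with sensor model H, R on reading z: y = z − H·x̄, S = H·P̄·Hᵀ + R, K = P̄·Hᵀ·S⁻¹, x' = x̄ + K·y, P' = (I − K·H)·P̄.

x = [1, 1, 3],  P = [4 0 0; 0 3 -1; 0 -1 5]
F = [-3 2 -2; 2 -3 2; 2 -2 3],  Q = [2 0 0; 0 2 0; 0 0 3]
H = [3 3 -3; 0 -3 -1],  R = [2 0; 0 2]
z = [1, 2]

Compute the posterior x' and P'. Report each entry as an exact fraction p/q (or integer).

x̄ = F·x = [-7, 5, 9]
P̄ = F·P·Fᵀ + Q = [78 -72 -76; -72 77 77; -76 77 88]
y = z − H·x̄ = [34, 26]
S = H·P̄·Hᵀ + R = [875 909; 909 1245]
K = P̄·Hᵀ·S⁻¹ = [6807/43849 15943/131547; 1842/43849 -36578/131547; -5829/43849 -20938/131547]
x' = x̄ + K·y = [188003/131547, -105409/131547, 44977/131547]
P' = (I − K·H)·P̄ = [581744/131547 -150004/131547 418126/131547; -150004/131547 56711/131547 -96977/131547; 418126/131547 -96977/131547 332807/131547]

x' = [188003/131547, -105409/131547, 44977/131547]
P' = [581744/131547 -150004/131547 418126/131547; -150004/131547 56711/131547 -96977/131547; 418126/131547 -96977/131547 332807/131547]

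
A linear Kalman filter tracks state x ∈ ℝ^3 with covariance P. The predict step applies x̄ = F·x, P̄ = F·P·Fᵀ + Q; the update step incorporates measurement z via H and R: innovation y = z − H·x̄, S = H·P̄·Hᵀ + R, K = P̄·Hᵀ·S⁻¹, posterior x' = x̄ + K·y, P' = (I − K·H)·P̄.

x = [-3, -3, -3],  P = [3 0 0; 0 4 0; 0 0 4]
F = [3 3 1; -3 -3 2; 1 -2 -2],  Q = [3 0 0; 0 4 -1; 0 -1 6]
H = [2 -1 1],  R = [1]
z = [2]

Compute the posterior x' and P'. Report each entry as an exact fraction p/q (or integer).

x' = [-3193/537, -907/179, 1564/179]
P' = [8006/537 1335/179 -3945/179; 1335/179 2182/179 -553/179; -3945/179 -553/179 7336/179]

x̄ = F·x = [-21, 12, 9]
P̄ = F·P·Fᵀ + Q = [70 -55 -23; -55 83 -2; -23 -2 41]
y = z − H·x̄ = [47]
S = H·P̄·Hᵀ + R = [537]
K = P̄·Hᵀ·S⁻¹ = [172/537; -65/179; -1/179]
x' = x̄ + K·y = [-3193/537, -907/179, 1564/179]
P' = (I − K·H)·P̄ = [8006/537 1335/179 -3945/179; 1335/179 2182/179 -553/179; -3945/179 -553/179 7336/179]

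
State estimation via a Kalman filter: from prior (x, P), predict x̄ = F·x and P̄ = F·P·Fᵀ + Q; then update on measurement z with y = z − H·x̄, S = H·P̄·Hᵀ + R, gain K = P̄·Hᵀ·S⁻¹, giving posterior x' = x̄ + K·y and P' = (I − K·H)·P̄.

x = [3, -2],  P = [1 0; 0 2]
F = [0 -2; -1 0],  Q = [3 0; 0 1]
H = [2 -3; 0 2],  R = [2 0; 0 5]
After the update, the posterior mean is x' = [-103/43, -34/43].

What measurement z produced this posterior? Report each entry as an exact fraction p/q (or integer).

z = [-3, -1]

x̄ = F·x = [4, -3]
P̄ = F·P·Fᵀ + Q = [11 0; 0 2]
S = H·P̄·Hᵀ + R = [64 -12; -12 13]
K = P̄·Hᵀ·S⁻¹ = [143/344 33/86; -15/344 23/86]
x' − x̄ = [-275/43, 95/43] = K·y
y = (KᵀK)⁻¹·Kᵀ·(x' − x̄) = [-20, 5]
z = y + H·x̄ = [-20, 5] + [17, -6] = [-3, -1]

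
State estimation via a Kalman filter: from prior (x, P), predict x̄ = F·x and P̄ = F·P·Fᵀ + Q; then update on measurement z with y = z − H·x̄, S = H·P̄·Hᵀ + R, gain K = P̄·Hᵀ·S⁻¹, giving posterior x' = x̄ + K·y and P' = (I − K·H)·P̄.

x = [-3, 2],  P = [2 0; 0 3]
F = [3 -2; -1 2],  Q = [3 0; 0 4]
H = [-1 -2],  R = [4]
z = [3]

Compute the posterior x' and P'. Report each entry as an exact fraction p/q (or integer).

x̄ = F·x = [-13, 7]
P̄ = F·P·Fᵀ + Q = [33 -18; -18 18]
y = z − H·x̄ = [4]
S = H·P̄·Hᵀ + R = [37]
K = P̄·Hᵀ·S⁻¹ = [3/37; -18/37]
x' = x̄ + K·y = [-469/37, 187/37]
P' = (I − K·H)·P̄ = [1212/37 -612/37; -612/37 342/37]

x' = [-469/37, 187/37]
P' = [1212/37 -612/37; -612/37 342/37]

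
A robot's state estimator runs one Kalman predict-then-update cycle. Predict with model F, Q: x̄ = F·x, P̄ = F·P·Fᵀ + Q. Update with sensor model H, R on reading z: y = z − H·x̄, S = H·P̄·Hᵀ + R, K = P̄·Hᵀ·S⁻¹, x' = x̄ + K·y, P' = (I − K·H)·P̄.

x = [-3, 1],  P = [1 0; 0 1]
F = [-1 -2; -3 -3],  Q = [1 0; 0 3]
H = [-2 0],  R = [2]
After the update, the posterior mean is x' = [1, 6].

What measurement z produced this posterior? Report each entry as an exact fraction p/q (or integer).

x̄ = F·x = [1, 6]
P̄ = F·P·Fᵀ + Q = [6 9; 9 21]
S = H·P̄·Hᵀ + R = [26]
K = P̄·Hᵀ·S⁻¹ = [-6/13; -9/13]
x' − x̄ = [0, 0] = K·y
y = (KᵀK)⁻¹·Kᵀ·(x' − x̄) = [0]
z = y + H·x̄ = [0] + [-2] = [-2]

z = [-2]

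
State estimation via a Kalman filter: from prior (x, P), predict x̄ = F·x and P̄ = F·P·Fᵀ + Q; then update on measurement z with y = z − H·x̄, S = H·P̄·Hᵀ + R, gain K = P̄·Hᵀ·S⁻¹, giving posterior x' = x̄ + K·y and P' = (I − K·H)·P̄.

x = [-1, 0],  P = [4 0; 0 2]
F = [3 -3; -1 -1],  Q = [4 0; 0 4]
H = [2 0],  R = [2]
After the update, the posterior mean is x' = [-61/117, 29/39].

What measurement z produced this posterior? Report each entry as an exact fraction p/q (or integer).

z = [-1]

x̄ = F·x = [-3, 1]
P̄ = F·P·Fᵀ + Q = [58 -6; -6 10]
S = H·P̄·Hᵀ + R = [234]
K = P̄·Hᵀ·S⁻¹ = [58/117; -2/39]
x' − x̄ = [290/117, -10/39] = K·y
y = (KᵀK)⁻¹·Kᵀ·(x' − x̄) = [5]
z = y + H·x̄ = [5] + [-6] = [-1]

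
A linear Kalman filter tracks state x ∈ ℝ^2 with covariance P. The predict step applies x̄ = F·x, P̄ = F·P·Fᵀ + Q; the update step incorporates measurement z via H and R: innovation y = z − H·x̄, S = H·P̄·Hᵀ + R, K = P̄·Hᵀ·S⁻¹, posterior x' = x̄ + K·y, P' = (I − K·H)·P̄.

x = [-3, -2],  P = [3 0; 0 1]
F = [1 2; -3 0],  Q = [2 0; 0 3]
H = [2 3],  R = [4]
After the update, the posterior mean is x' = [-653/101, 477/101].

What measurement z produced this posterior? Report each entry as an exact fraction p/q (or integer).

z = [1]

x̄ = F·x = [-7, 9]
P̄ = F·P·Fᵀ + Q = [9 -9; -9 30]
S = H·P̄·Hᵀ + R = [202]
K = P̄·Hᵀ·S⁻¹ = [-9/202; 36/101]
x' − x̄ = [54/101, -432/101] = K·y
y = (KᵀK)⁻¹·Kᵀ·(x' − x̄) = [-12]
z = y + H·x̄ = [-12] + [13] = [1]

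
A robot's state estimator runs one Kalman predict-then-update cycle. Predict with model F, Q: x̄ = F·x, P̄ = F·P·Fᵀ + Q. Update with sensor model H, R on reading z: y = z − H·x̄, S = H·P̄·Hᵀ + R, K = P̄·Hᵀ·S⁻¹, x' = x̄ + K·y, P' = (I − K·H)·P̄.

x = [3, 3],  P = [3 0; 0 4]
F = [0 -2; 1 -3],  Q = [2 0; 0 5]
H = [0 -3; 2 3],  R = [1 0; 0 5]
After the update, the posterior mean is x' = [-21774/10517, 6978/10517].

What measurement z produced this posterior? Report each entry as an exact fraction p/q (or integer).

z = [-2, -2]

x̄ = F·x = [-6, -6]
P̄ = F·P·Fᵀ + Q = [18 24; 24 44]
S = H·P̄·Hᵀ + R = [397 -540; -540 761]
K = P̄·Hᵀ·S⁻¹ = [3528/10517 3996/10517; -3252/10517 180/10517]
x' − x̄ = [41328/10517, 70080/10517] = K·y
y = (KᵀK)⁻¹·Kᵀ·(x' − x̄) = [-20, 28]
z = y + H·x̄ = [-20, 28] + [18, -30] = [-2, -2]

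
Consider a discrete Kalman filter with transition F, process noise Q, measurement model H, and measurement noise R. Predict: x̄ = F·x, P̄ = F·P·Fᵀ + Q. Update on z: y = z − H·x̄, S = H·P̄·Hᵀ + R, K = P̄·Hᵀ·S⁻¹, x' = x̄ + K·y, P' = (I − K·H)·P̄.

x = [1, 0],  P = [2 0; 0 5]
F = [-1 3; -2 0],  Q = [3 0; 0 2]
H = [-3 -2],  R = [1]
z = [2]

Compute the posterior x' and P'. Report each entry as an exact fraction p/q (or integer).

x̄ = F·x = [-1, -2]
P̄ = F·P·Fᵀ + Q = [50 4; 4 10]
y = z − H·x̄ = [-5]
S = H·P̄·Hᵀ + R = [539]
K = P̄·Hᵀ·S⁻¹ = [-158/539; -32/539]
x' = x̄ + K·y = [251/539, -918/539]
P' = (I − K·H)·P̄ = [1986/539 -2900/539; -2900/539 4366/539]

x' = [251/539, -918/539]
P' = [1986/539 -2900/539; -2900/539 4366/539]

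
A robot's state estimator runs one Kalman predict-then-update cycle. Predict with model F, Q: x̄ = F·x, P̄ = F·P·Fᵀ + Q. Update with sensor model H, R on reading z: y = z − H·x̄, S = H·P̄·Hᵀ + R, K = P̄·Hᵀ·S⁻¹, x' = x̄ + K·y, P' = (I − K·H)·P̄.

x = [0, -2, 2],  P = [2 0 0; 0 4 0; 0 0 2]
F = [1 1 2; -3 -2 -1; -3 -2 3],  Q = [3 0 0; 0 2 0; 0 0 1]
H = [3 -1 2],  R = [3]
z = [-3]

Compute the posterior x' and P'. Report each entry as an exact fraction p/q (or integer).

x' = [-37/14, 32/7, 34/7]
P' = [2201/378 -248/21 -302/21; -248/21 242/7 244/7; -302/21 244/7 275/7]

x̄ = F·x = [2, 2, 10]
P̄ = F·P·Fᵀ + Q = [17 -18 -2; -18 38 28; -2 28 53]
y = z − H·x̄ = [-27]
S = H·P̄·Hᵀ + R = [378]
K = P̄·Hᵀ·S⁻¹ = [65/378; -2/21; 4/21]
x' = x̄ + K·y = [-37/14, 32/7, 34/7]
P' = (I − K·H)·P̄ = [2201/378 -248/21 -302/21; -248/21 242/7 244/7; -302/21 244/7 275/7]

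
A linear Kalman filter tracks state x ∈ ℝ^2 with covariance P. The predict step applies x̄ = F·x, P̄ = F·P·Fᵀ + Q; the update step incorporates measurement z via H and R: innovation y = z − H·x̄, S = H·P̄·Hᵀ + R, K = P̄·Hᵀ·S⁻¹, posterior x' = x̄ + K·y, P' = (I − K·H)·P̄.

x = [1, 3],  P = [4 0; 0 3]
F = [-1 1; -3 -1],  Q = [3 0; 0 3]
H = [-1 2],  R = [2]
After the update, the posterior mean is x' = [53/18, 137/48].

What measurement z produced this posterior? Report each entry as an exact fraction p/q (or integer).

x̄ = F·x = [2, -6]
P̄ = F·P·Fᵀ + Q = [10 9; 9 42]
S = H·P̄·Hᵀ + R = [144]
K = P̄·Hᵀ·S⁻¹ = [1/18; 25/48]
x' − x̄ = [17/18, 425/48] = K·y
y = (KᵀK)⁻¹·Kᵀ·(x' − x̄) = [17]
z = y + H·x̄ = [17] + [-14] = [3]

z = [3]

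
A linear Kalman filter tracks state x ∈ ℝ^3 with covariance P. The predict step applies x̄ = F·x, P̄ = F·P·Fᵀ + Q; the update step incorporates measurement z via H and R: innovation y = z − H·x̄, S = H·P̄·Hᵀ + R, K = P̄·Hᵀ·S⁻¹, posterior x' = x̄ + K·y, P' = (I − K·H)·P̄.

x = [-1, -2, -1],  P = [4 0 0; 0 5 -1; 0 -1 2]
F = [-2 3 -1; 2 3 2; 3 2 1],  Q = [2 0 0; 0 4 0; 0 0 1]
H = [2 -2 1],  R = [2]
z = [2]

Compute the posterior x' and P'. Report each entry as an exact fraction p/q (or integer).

x' = [-1055/217, -2062/217, -1572/217]
P' = [5206/217 7501/217 4792/217; 7501/217 12508/217 9960/217; 4792/217 9960/217 10254/217]

x̄ = F·x = [-3, -10, -8]
P̄ = F·P·Fᵀ + Q = [71 22 3; 22 61 51; 3 51 55]
y = z − H·x̄ = [-4]
S = H·P̄·Hᵀ + R = [217]
K = P̄·Hᵀ·S⁻¹ = [101/217; -27/217; -41/217]
x' = x̄ + K·y = [-1055/217, -2062/217, -1572/217]
P' = (I − K·H)·P̄ = [5206/217 7501/217 4792/217; 7501/217 12508/217 9960/217; 4792/217 9960/217 10254/217]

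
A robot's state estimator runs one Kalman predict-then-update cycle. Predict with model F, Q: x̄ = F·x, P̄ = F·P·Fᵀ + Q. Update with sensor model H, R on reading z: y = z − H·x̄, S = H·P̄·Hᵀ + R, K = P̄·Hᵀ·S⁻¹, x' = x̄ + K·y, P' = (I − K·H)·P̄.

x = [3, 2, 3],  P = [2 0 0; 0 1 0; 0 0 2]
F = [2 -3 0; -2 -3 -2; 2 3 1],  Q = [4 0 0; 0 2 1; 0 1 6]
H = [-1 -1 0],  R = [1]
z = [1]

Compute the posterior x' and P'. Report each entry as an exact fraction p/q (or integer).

x' = [22/3, -26/3, 8]
P' = [587/51 -565/51 137/17; -565/51 593/51 -144/17; 137/17 -144/17 278/17]

x̄ = F·x = [0, -18, 15]
P̄ = F·P·Fᵀ + Q = [21 1 -1; 1 27 -20; -1 -20 25]
y = z − H·x̄ = [-17]
S = H·P̄·Hᵀ + R = [51]
K = P̄·Hᵀ·S⁻¹ = [-22/51; -28/51; 7/17]
x' = x̄ + K·y = [22/3, -26/3, 8]
P' = (I − K·H)·P̄ = [587/51 -565/51 137/17; -565/51 593/51 -144/17; 137/17 -144/17 278/17]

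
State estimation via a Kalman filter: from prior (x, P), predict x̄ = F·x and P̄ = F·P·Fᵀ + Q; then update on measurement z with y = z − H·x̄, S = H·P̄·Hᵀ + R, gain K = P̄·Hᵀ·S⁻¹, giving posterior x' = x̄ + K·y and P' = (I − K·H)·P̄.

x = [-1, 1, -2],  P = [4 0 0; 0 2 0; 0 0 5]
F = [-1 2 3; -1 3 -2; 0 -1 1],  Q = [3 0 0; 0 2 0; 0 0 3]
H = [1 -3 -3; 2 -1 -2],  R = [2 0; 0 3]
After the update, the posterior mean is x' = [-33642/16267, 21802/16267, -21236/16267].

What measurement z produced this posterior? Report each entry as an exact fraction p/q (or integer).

x̄ = F·x = [-3, 8, -3]
P̄ = F·P·Fᵀ + Q = [60 -14 11; -14 44 -16; 11 -16 10]
S = H·P̄·Hᵀ + R = [278 178; 178 231]
K = P̄·Hᵀ·S⁻¹ = [-3997/32534 9427/16267; -7759/16267 3162/16267; 3495/32534 -79/16267]
x' − x̄ = [15159/16267, -108334/16267, 27565/16267] = K·y
y = (KᵀK)⁻¹·Kᵀ·(x' − x̄) = [16, 5]
z = y + H·x̄ = [16, 5] + [-18, -8] = [-2, -3]

z = [-2, -3]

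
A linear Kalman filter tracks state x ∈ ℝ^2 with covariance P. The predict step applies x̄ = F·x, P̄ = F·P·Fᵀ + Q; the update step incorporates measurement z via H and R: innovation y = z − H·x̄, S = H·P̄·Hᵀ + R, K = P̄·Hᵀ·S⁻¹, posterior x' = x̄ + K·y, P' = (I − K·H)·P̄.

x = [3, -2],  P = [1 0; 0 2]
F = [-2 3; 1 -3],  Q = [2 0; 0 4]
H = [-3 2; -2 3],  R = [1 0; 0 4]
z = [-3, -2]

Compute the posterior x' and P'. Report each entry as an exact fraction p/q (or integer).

x̄ = F·x = [-12, 9]
P̄ = F·P·Fᵀ + Q = [24 -20; -20 23]
y = z − H·x̄ = [-57, -53]
S = H·P̄·Hᵀ + R = [549 542; 542 547]
K = P̄·Hᵀ·S⁻¹ = [-2728/6539 1412/6539; -1096/6539 2389/6539]
x' = x̄ + K·y = [2192/6539, -5294/6539]
P' = (I − K·H)·P̄ = [3896/6539 4480/6539; 4480/6539 6172/6539]

x' = [2192/6539, -5294/6539]
P' = [3896/6539 4480/6539; 4480/6539 6172/6539]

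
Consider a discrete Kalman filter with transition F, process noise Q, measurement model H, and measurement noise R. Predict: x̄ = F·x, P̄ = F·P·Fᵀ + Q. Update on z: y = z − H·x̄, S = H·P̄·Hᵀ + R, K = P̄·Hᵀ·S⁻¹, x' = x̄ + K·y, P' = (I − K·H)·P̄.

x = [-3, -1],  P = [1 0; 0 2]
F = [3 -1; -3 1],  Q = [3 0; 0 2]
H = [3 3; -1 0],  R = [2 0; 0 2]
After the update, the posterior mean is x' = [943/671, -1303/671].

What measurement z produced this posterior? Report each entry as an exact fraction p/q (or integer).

x̄ = F·x = [-8, 8]
P̄ = F·P·Fᵀ + Q = [14 -11; -11 13]
S = H·P̄·Hᵀ + R = [47 -9; -9 16]
K = P̄·Hᵀ·S⁻¹ = [18/671 -577/671; 195/671 571/671]
x' − x̄ = [6311/671, -6671/671] = K·y
y = (KᵀK)⁻¹·Kᵀ·(x' − x̄) = [-2, -11]
z = y + H·x̄ = [-2, -11] + [0, 8] = [-2, -3]

z = [-2, -3]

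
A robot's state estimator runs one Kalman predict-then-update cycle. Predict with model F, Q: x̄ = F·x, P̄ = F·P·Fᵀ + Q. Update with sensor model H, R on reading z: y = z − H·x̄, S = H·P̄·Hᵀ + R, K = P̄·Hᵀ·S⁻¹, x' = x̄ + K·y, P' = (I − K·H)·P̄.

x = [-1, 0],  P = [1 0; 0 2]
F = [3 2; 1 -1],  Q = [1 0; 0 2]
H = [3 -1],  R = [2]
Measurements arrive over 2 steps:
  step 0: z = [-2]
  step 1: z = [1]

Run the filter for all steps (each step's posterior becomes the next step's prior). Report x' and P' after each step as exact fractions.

step 0: x̄ = F·x = [-3, -1]
step 0: P̄ = F·P·Fᵀ + Q = [18 -1; -1 5]
step 0: y = z − H·x̄ = [6]
step 0: S = H·P̄·Hᵀ + R = [175]
step 0: K = P̄·Hᵀ·S⁻¹ = [11/35; -8/175]
step 0: x' = x̄ + K·y = [-39/35, -223/175]
step 0: P' = (I − K·H)·P̄ = [5/7 53/35; 53/35 811/175]
step 1: x̄ = F·x = [-1031/175, 4/25]
step 1: P̄ = F·P·Fᵀ + Q = [7724/175 -216/25; -216/25 108/25]
step 1: y = z − H·x̄ = [3296/175]
step 1: S = H·P̄·Hᵀ + R = [79694/175]
step 1: K = P̄·Hᵀ·S⁻¹ = [12342/39847; -2646/39847]
step 1: x' = x̄ + K·y = [-2303/39847, -43460/39847]
step 1: P' = (I − K·H)·P̄ = [17876/39847 28944/39847; 28944/39847 92124/39847]

step 0: x' = [-39/35, -223/175], P' = [5/7 53/35; 53/35 811/175]
step 1: x' = [-2303/39847, -43460/39847], P' = [17876/39847 28944/39847; 28944/39847 92124/39847]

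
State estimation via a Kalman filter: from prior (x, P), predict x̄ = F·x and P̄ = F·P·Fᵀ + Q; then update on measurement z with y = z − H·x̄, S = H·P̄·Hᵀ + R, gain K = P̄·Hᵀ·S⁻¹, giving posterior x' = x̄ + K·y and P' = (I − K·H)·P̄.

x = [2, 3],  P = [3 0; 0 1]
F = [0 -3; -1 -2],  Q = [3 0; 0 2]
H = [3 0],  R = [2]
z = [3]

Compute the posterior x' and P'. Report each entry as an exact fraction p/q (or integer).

x' = [9/11, -34/11]
P' = [12/55 6/55; 6/55 333/55]

x̄ = F·x = [-9, -8]
P̄ = F·P·Fᵀ + Q = [12 6; 6 9]
y = z − H·x̄ = [30]
S = H·P̄·Hᵀ + R = [110]
K = P̄·Hᵀ·S⁻¹ = [18/55; 9/55]
x' = x̄ + K·y = [9/11, -34/11]
P' = (I − K·H)·P̄ = [12/55 6/55; 6/55 333/55]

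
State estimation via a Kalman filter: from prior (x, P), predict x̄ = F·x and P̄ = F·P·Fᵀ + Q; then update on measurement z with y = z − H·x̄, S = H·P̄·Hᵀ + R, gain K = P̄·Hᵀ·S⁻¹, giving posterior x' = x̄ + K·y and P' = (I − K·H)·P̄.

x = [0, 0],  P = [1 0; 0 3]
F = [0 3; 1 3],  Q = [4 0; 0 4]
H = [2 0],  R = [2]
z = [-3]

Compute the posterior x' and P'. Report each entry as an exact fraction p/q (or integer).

x' = [-31/21, -9/7]
P' = [31/63 3/7; 3/7 62/7]

x̄ = F·x = [0, 0]
P̄ = F·P·Fᵀ + Q = [31 27; 27 32]
y = z − H·x̄ = [-3]
S = H·P̄·Hᵀ + R = [126]
K = P̄·Hᵀ·S⁻¹ = [31/63; 3/7]
x' = x̄ + K·y = [-31/21, -9/7]
P' = (I − K·H)·P̄ = [31/63 3/7; 3/7 62/7]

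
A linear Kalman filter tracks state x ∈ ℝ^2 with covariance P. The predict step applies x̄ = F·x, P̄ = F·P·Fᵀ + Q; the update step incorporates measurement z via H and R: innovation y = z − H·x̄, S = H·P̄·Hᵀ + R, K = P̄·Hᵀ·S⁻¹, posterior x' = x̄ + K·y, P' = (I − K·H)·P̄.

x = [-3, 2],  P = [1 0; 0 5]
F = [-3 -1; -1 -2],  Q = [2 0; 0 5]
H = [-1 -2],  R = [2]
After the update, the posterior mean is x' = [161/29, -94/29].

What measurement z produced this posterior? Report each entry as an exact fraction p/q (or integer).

z = [1]

x̄ = F·x = [7, -1]
P̄ = F·P·Fᵀ + Q = [16 13; 13 26]
S = H·P̄·Hᵀ + R = [174]
K = P̄·Hᵀ·S⁻¹ = [-7/29; -65/174]
x' − x̄ = [-42/29, -65/29] = K·y
y = (KᵀK)⁻¹·Kᵀ·(x' − x̄) = [6]
z = y + H·x̄ = [6] + [-5] = [1]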